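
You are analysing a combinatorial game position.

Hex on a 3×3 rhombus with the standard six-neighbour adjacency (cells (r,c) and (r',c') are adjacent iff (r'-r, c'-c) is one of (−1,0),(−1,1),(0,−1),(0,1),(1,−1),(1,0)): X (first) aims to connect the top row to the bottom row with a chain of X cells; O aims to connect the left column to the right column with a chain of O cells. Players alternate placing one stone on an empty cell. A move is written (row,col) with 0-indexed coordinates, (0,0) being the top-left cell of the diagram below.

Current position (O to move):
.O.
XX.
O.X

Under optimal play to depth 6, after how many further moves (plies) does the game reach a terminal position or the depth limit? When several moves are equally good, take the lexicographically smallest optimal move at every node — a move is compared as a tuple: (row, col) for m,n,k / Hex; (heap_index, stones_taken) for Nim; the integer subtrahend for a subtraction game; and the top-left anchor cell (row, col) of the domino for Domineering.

PV length from [.O./XX./O.X]: 4 plies

p1 O@[.O./XX./O.X]: (0,0)[OO./XX./O.X]-1* (0,2)[.OO/XX./O.X]-1 (1,2)[.O./XXO/O.X]-1 (2,1)[.O./XX./OOX]-1
p2 X@[OO./XX./O.X]: (0,2)[OOX/XX./O.X]+1* (1,2)[OO./XXX/O.X]-1 (2,1)[OO./XX./OXX]-1
p3 O@[OOX/XX./O.X]: (1,2)[OOX/XXO/O.X]-1* (2,1)[OOX/XX./OOX]-1
p4 X@[OOX/XXO/O.X]: (2,1)[OOX/XXO/OXX]+1*
p5 O@[OOX/XXO/OXX] terminal -1; root [.O./XX./O.X] d6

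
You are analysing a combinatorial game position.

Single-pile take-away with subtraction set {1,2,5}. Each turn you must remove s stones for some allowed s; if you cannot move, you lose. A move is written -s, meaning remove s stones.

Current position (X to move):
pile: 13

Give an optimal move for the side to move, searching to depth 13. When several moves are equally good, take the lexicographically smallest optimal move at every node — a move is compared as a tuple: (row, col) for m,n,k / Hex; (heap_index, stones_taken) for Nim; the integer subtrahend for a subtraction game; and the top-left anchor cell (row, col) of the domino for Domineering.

[13] X move#1: -1:+1/12*, -2:-1/11, -5:-1/8
[12] O move#2: -1:-1/11*, -2:-1/10, -5:-1/7
[11] X move#3: -1:-1/10, -2:+1/9*, -5:+1/6
[9] O move#4: -1:-1/8*, -2:-1/7, -5:-1/4
[8] X move#5: -1:-1/7, -2:+1/6*, -5:+1/3
[6] O move#6: -1:-1/5*, -2:-1/4, -5:-1/1
[5] X move#7: -1:-1/4, -2:+1/3*, -5:+1/0
[3] O move#8: -1:-1/2*, -2:-1/1
[2] X move#9: -1:-1/1, -2:+1/0*
[0] end (terminal -1, O#10); searched 13 to 13

X's best at [13]: -1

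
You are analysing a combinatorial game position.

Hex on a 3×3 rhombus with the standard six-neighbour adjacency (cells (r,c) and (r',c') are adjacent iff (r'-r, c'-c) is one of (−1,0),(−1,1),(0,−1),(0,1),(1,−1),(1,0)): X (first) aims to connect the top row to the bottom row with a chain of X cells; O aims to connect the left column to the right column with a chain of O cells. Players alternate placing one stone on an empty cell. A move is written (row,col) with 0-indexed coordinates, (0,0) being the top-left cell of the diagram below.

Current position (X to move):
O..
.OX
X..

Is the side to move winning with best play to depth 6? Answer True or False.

p1 X@[O../.OX/X..]: (0,1)[OX./.OX/X..]+1* (0,2)[O.X/.OX/X..]+1 (1,0)[O../XOX/X..]+1 (2,1)[O../.OX/XX.]-1 (2,2)[O../.OX/X.X]-1
p2 O@[OX./.OX/X..]: (0,2)[OXO/.OX/X..]-1* (1,0)[OX./OOX/X..]-1 (2,1)[OX./.OX/XO.]-1 (2,2)[OX./.OX/X.O]-1
p3 X@[OXO/.OX/X..]: (1,0)[OXO/XOX/X..]+1* (2,1)[OXO/.OX/XX.]-1 (2,2)[OXO/.OX/X.X]-1
p4 O@[OXO/XOX/X..] terminal -1; root [O../.OX/X..] d6

X winning at [O../.OX/X..]: True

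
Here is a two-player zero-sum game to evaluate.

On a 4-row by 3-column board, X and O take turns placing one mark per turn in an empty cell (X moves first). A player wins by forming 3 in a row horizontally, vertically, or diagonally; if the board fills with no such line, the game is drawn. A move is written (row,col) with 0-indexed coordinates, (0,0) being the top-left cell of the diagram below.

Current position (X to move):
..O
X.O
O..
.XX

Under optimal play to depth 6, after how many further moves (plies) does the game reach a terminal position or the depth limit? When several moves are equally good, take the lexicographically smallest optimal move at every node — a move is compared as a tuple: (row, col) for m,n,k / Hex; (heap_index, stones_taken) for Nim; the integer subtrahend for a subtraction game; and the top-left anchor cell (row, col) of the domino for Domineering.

[..O/X.O/O../.XX] X move#1: (0,0):-1/X.O/X.O/O../.XX, (0,1):-1/.XO/X.O/O../.XX, (1,1):-1/..O/XXO/O../.XX, (2,1):+1/..O/X.O/OX./.XX*, (2,2):-1/..O/X.O/O.X/.XX, (3,0):+1/..O/X.O/O../XXX
[..O/X.O/OX./.XX] end (terminal -1, O#2); searched ..O/X.O/O../.XX to 6

PV length from [..O/X.O/O../.XX]: 1 ply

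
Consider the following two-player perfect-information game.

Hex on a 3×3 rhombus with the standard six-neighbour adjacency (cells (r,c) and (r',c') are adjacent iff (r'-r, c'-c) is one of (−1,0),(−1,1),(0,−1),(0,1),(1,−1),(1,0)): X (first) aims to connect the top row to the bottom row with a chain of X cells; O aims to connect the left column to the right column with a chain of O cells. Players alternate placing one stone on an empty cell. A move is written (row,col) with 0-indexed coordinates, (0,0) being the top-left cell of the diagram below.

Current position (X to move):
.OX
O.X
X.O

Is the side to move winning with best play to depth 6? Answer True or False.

X winning at [.OX/O.X/X.O]: True

p1 X@[.OX/O.X/X.O]: (0,0)[XOX/O.X/X.O]+1* (1,1)[.OX/OXX/X.O]+1 (2,1)[.OX/O.X/XXO]+1
p2 O@[XOX/O.X/X.O]: (1,1)[XOX/OOX/X.O]-1* (2,1)[XOX/O.X/XOO]-1
p3 X@[XOX/OOX/X.O]: (2,1)[XOX/OOX/XXO]+1*
p4 O@[XOX/OOX/XXO] terminal -1; root [.OX/O.X/X.O] d6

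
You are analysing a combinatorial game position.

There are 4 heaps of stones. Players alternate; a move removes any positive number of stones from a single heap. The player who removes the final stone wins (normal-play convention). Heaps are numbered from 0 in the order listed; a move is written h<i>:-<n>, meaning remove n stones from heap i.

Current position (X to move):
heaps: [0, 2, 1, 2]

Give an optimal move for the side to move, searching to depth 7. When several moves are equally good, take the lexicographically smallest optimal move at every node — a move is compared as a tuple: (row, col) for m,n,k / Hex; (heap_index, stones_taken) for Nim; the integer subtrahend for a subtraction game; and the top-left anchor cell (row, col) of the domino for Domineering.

X's best at [(0,2,1,2)]: h2:-1

p1 X@[(0,2,1,2)]: h1:-1[(0,1,1,2)]-1 h1:-2[(0,0,1,2)]-1 h2:-1[(0,2,0,2)]+1* h3:-1[(0,2,1,1)]-1 h3:-2[(0,2,1,0)]-1
p2 O@[(0,2,0,2)]: h1:-1[(0,1,0,2)]-1* h1:-2[(0,0,0,2)]-1 h3:-1[(0,2,0,1)]-1 h3:-2[(0,2,0,0)]-1
p3 X@[(0,1,0,2)]: h1:-1[(0,0,0,2)]-1 h3:-1[(0,1,0,1)]+1* h3:-2[(0,1,0,0)]-1
p4 O@[(0,1,0,1)]: h1:-1[(0,0,0,1)]-1* h3:-1[(0,1,0,0)]-1
p5 X@[(0,0,0,1)]: h3:-1[(0,0,0,0)]+1*
p6 O@[(0,0,0,0)] terminal -1; root [(0,2,1,2)] d7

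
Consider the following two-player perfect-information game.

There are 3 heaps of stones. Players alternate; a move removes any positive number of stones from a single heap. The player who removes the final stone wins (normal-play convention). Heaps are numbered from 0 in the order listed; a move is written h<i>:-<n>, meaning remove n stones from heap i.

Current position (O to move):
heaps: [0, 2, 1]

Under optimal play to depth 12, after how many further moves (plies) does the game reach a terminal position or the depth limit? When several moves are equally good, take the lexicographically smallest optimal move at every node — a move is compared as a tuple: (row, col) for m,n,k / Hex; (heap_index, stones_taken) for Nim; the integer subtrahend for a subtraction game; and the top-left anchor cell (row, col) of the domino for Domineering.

p1 O@[(0,2,1)]: h1:-1[(0,1,1)]+1* h1:-2[(0,0,1)]-1 h2:-1[(0,2,0)]-1
p2 X@[(0,1,1)]: h1:-1[(0,0,1)]-1* h2:-1[(0,1,0)]-1
p3 O@[(0,0,1)]: h2:-1[(0,0,0)]+1*
p4 X@[(0,0,0)] terminal -1; root [(0,2,1)] d12

PV length from [(0,2,1)]: 3 plies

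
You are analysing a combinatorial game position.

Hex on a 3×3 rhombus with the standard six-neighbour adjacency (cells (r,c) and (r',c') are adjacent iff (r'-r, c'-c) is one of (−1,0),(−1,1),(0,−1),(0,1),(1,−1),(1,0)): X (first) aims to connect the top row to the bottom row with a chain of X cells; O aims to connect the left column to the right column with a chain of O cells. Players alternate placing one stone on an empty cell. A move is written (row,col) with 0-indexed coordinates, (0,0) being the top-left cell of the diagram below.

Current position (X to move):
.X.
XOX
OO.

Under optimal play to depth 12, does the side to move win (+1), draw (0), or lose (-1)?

value(.X./XOX/OO., X) = -1

[.X./XOX/OO.] X move#1: (0,0):-1/XX./XOX/OO.*, (0,2):-1/.XX/XOX/OO., (2,2):-1/.X./XOX/OOX
[XX./XOX/OO.] O move#2: (0,2):+1/XXO/XOX/OO.*, (2,2):+1/XX./XOX/OOO
[XXO/XOX/OO.] end (terminal -1, X#3); searched .X./XOX/OO. to 12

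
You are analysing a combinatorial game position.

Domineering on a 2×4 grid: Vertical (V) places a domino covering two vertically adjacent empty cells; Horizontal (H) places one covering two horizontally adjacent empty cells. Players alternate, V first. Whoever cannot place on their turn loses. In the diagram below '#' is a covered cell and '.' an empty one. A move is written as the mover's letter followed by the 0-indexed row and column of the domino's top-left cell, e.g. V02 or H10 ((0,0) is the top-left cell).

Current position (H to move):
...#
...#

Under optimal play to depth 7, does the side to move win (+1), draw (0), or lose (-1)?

ply 1, H at ...#/...# | H00=+1→##.#/...#*; H01=+1→.###/...#; H10=+1→...#/##.#; H11=+1→...#/.###
ply 2, V at ##.#/...# | V02=-1→####/..##*
ply 3, H at ####/..## | H10=+1→####/####*
ply 4: ####/#### is terminal -1 (V); from ...#/...# depth 7

value(...#/...#, H) = +1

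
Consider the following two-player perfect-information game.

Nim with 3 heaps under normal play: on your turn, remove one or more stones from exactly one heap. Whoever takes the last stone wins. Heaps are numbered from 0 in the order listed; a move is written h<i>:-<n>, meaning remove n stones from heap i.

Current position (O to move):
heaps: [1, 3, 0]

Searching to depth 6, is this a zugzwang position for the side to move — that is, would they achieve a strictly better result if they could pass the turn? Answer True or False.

zugzwang((1,3,0), O) = False

ply 1, O at (1,3,0) | h0:-1=-1→(0,3,0); h1:-1=-1→(1,2,0); h1:-2=+1→(1,1,0)*; h1:-3=-1→(1,0,0)
ply 2, X at (1,1,0) | h0:-1=-1→(0,1,0)*; h1:-1=-1→(1,0,0)
ply 3, O at (0,1,0) | h1:-1=+1→(0,0,0)*
ply 4: (0,0,0) is terminal -1 (X); from (1,3,0) depth 6
suppose O passes — search the same position with X to move:
pass> ply 1, X at (1,3,0) | h0:-1=-1→(0,3,0); h1:-1=-1→(1,2,0); h1:-2=+1→(1,1,0)*; h1:-3=-1→(1,0,0)
pass> ply 2, O at (1,1,0) | h0:-1=-1→(0,1,0)*; h1:-1=-1→(1,0,0)
pass> ply 3, X at (0,1,0) | h1:-1=+1→(0,0,0)*
pass> ply 4: (0,0,0) is terminal -1 (O); from (1,3,0) depth 6
for O: play +1, pass -1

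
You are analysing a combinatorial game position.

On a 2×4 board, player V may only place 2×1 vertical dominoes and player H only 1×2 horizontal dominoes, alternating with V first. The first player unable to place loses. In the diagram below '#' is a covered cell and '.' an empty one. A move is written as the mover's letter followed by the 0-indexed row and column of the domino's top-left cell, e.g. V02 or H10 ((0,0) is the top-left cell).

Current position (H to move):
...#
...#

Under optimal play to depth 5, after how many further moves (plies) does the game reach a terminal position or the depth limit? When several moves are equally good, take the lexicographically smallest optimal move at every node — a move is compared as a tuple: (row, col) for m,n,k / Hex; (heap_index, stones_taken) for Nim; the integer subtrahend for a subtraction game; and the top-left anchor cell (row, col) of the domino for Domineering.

p1 H@[...#/...#]: H00[##.#/...#]+1* H01[.###/...#]+1 H10[...#/##.#]+1 H11[...#/.###]+1
p2 V@[##.#/...#]: V02[####/..##]-1*
p3 H@[####/..##]: H10[####/####]+1*
p4 V@[####/####] terminal -1; root [...#/...#] d5

PV length from [...#/...#]: 3 plies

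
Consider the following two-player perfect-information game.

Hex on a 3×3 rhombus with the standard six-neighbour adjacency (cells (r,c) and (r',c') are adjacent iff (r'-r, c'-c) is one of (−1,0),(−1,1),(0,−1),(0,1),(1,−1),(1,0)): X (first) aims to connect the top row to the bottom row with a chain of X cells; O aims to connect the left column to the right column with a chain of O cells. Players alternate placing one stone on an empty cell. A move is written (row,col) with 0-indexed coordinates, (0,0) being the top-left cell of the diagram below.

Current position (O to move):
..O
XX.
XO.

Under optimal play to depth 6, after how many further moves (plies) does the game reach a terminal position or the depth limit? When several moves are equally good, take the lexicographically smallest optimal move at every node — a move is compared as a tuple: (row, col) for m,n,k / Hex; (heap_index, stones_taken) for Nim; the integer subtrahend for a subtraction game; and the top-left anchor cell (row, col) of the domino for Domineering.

[..O/XX./XO.] O move#1: (0,0):-1/O.O/XX./XO.*, (0,1):-1/.OO/XX./XO., (1,2):-1/..O/XXO/XO., (2,2):-1/..O/XX./XOO
[O.O/XX./XO.] X move#2: (0,1):+1/OXO/XX./XO.*, (1,2):-1/O.O/XXX/XO., (2,2):-1/O.O/XX./XOX
[OXO/XX./XO.] end (terminal -1, O#3); searched ..O/XX./XO. to 6

PV length from [..O/XX./XO.]: 2 plies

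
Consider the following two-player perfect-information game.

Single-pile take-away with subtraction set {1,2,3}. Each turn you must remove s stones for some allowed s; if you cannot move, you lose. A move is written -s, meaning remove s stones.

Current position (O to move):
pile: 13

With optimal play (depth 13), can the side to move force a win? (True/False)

ply 1, O at 13 | -1=+1→12*; -2=-1→11; -3=-1→10
ply 2, X at 12 | -1=-1→11*; -2=-1→10; -3=-1→9
ply 3, O at 11 | -1=-1→10; -2=-1→9; -3=+1→8*
ply 4, X at 8 | -1=-1→7*; -2=-1→6; -3=-1→5
ply 5, O at 7 | -1=-1→6; -2=-1→5; -3=+1→4*
ply 6, X at 4 | -1=-1→3*; -2=-1→2; -3=-1→1
ply 7, O at 3 | -1=-1→2; -2=-1→1; -3=+1→0*
ply 8: 0 is terminal -1 (X); from 13 depth 13

O winning at [13]: True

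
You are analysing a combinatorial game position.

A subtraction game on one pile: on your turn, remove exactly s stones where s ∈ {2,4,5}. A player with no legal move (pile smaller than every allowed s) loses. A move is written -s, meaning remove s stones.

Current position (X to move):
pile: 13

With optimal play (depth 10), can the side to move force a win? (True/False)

ply 1, X at 13 | -2=-1→11; -4=-1→9; -5=+1→8*
ply 2, O at 8 | -2=-1→6*; -4=-1→4; -5=-1→3
ply 3, X at 6 | -2=-1→4; -4=-1→2; -5=+1→1*
ply 4: 1 is terminal -1 (O); from 13 depth 10

X winning at [13]: True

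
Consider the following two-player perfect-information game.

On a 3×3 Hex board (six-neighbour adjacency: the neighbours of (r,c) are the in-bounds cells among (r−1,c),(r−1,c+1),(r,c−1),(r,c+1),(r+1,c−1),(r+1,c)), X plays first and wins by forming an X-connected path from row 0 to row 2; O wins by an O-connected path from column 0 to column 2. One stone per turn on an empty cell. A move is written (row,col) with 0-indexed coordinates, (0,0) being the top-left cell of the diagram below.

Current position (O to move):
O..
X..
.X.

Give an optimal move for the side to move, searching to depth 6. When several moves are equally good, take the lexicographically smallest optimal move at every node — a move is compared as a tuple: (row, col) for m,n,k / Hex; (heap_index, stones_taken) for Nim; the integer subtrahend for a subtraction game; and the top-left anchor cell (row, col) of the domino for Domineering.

p1 O@[O../X../.X.]: (0,1)[OO./X../.X.]-1 (0,2)[O.O/X../.X.]-1 (1,1)[O../XO./.X.]+1* (1,2)[O../X.O/.X.]-1 (2,0)[O../X../OX.]-1 (2,2)[O../X../.XO]-1
p2 X@[O../XO./.X.]: (0,1)[OX./XO./.X.]-1* (0,2)[O.X/XO./.X.]-1 (1,2)[O../XOX/.X.]-1 (2,0)[O../XO./XX.]-1 (2,2)[O../XO./.XX]-1
p3 O@[OX./XO./.X.]: (0,2)[OXO/XO./.X.]-1 (1,2)[OX./XOO/.X.]-1 (2,0)[OX./XO./OX.]+1* (2,2)[OX./XO./.XO]-1
p4 X@[OX./XO./OX.]: (0,2)[OXX/XO./OX.]-1* (1,2)[OX./XOX/OX.]-1 (2,2)[OX./XO./OXX]-1
p5 O@[OXX/XO./OX.]: (1,2)[OXX/XOO/OX.]+1* (2,2)[OXX/XO./OXO]-1
p6 X@[OXX/XOO/OX.] terminal -1; root [O../X../.X.] d6

O's best at [O../X../.X.]: (1,1)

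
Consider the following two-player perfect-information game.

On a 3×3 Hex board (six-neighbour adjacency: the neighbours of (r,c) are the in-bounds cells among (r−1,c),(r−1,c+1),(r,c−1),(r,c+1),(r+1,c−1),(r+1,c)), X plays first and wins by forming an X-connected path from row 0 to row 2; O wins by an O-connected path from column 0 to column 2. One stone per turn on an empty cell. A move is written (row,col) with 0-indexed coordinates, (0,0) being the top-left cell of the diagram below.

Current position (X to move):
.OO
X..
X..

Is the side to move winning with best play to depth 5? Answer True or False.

ply 1, X at .OO/X../X.. | (0,0)=+1→XOO/X../X..*; (1,1)=-1→.OO/XX./X..; (1,2)=-1→.OO/X.X/X..; (2,1)=-1→.OO/X../XX.; (2,2)=-1→.OO/X../X.X
ply 2: XOO/X../X.. is terminal -1 (O); from .OO/X../X.. depth 5

X winning at [.OO/X../X..]: True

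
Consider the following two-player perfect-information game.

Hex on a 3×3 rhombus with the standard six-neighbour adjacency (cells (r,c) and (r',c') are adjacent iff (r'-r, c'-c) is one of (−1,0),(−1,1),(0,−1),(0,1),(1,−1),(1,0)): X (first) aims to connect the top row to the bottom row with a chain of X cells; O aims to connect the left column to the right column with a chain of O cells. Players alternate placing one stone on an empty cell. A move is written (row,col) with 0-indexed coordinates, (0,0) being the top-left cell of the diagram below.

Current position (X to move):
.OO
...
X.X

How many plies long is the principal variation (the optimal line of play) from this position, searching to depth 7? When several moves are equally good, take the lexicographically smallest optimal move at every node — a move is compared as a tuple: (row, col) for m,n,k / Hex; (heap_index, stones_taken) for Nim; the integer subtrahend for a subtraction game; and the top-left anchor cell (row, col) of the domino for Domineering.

PV length from [.OO/.../X.X]: 2 plies

p1 X@[.OO/.../X.X]: (0,0)[XOO/.../X.X]-1* (1,0)[.OO/X../X.X]-1 (1,1)[.OO/.X./X.X]-1 (1,2)[.OO/..X/X.X]-1 (2,1)[.OO/.../XXX]-1
p2 O@[XOO/.../X.X]: (1,0)[XOO/O../X.X]+1* (1,1)[XOO/.O./X.X]-1 (1,2)[XOO/..O/X.X]-1 (2,1)[XOO/.../XOX]-1
p3 X@[XOO/O../X.X] terminal -1; root [.OO/.../X.X] d7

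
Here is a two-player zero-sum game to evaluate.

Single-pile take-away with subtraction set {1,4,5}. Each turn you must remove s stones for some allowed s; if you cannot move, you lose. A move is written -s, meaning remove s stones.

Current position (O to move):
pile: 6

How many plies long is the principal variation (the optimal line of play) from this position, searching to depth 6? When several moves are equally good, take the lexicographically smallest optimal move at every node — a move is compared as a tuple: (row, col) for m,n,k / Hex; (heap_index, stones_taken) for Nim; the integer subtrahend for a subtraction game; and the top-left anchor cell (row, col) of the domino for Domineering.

PV length from [6]: 3 plies

[6] O move#1: -1:-1/5, -4:+1/2*, -5:-1/1
[2] X move#2: -1:-1/1*
[1] O move#3: -1:+1/0*
[0] end (terminal -1, X#4); searched 6 to 6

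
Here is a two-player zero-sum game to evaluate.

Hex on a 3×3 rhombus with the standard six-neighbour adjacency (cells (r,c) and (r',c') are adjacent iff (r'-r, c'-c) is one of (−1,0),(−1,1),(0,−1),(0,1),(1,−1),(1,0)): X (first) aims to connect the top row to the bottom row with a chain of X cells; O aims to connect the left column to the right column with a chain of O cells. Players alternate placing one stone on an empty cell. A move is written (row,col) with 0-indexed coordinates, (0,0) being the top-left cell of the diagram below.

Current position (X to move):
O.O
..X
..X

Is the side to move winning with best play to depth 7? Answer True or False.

ply 1, X at O.O/..X/..X | (0,1)=-1→OXO/..X/..X*; (1,0)=-1→O.O/X.X/..X; (1,1)=-1→O.O/.XX/..X; (2,0)=-1→O.O/..X/X.X; (2,1)=-1→O.O/..X/.XX
ply 2, O at OXO/..X/..X | (1,0)=-1→OXO/O.X/..X; (1,1)=+1→OXO/.OX/..X*; (2,0)=-1→OXO/..X/O.X; (2,1)=-1→OXO/..X/.OX
ply 3, X at OXO/.OX/..X | (1,0)=-1→OXO/XOX/..X*; (2,0)=-1→OXO/.OX/X.X; (2,1)=-1→OXO/.OX/.XX
ply 4, O at OXO/XOX/..X | (2,0)=+1→OXO/XOX/O.X*; (2,1)=-1→OXO/XOX/.OX
ply 5: OXO/XOX/O.X is terminal -1 (X); from O.O/..X/..X depth 7

X winning at [O.O/..X/..X]: False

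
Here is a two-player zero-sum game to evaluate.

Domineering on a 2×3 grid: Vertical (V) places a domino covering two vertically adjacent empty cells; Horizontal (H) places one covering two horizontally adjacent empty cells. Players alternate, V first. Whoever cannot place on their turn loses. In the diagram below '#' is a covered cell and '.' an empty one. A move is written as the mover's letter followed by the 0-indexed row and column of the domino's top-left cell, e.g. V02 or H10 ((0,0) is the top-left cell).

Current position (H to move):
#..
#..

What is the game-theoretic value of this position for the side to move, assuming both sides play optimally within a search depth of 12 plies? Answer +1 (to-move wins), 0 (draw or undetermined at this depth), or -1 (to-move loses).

value(#../#.., H) = +1

ply 1, H at #../#.. | H01=+1→###/#..*; H11=+1→#../###
ply 2: ###/#.. is terminal -1 (V); from #../#.. depth 12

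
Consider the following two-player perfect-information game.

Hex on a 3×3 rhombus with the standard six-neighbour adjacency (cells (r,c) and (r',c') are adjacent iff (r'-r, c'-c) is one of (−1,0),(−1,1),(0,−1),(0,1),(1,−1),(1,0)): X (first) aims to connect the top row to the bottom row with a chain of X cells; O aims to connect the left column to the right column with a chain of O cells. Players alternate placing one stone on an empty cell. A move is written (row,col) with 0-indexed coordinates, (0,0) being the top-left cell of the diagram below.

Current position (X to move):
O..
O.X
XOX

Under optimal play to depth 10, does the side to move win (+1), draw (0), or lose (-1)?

[O../O.X/XOX] X move#1: (0,1):+1/OX./O.X/XOX*, (0,2):+1/O.X/O.X/XOX, (1,1):+1/O../OXX/XOX
[OX./O.X/XOX] O move#2: (0,2):-1/OXO/O.X/XOX*, (1,1):-1/OX./OOX/XOX
[OXO/O.X/XOX] X move#3: (1,1):+1/OXO/OXX/XOX*
[OXO/OXX/XOX] end (terminal -1, O#4); searched O../O.X/XOX to 10

value(O../O.X/XOX, X) = +1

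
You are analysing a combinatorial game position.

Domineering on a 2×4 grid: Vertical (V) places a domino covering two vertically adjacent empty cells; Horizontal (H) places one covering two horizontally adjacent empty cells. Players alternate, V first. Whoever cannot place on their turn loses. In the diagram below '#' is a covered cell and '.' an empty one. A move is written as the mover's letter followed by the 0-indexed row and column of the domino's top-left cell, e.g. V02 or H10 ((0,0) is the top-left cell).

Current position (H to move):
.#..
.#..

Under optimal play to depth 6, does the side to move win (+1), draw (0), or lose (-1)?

p1 H@[.#../.#..]: H02[.###/.#..]+1* H12[.#../.###]+1
p2 V@[.###/.#..]: V00[####/##..]-1*
p3 H@[####/##..]: H12[####/####]+1*
p4 V@[####/####] terminal -1; root [.#../.#..] d6

value(.#../.#.., H) = +1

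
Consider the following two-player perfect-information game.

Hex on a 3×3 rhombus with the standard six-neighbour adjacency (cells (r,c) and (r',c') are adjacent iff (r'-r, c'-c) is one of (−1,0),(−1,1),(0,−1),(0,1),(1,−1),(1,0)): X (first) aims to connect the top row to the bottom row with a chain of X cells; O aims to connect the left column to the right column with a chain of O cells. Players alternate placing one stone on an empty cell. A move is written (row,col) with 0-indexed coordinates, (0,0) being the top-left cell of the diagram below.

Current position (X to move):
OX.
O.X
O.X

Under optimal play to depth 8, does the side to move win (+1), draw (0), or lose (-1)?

value(OX./O.X/O.X, X) = +1

ply 1, X at OX./O.X/O.X | (0,2)=+1→OXX/O.X/O.X*; (1,1)=+1→OX./OXX/O.X; (2,1)=+1→OX./O.X/OXX
ply 2: OXX/O.X/O.X is terminal -1 (O); from OX./O.X/O.X depth 8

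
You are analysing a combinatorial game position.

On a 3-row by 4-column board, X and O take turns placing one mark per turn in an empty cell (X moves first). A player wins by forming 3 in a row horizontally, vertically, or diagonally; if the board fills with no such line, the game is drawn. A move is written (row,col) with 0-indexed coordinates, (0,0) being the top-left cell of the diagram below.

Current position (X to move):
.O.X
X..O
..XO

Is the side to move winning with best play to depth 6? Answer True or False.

X winning at [.O.X/X..O/..XO]: True

[.O.X/X..O/..XO] X move#1: (0,0):-1/XO.X/X..O/..XO, (0,2):-1/.OXX/X..O/..XO, (1,1):-1/.O.X/XX.O/..XO, (1,2):+1/.O.X/X.XO/..XO*, (2,0):-1/.O.X/X..O/X.XO, (2,1):-1/.O.X/X..O/.XXO
[.O.X/X.XO/..XO] O move#2: (0,0):-1/OO.X/X.XO/..XO*, (0,2):-1/.OOX/X.XO/..XO, (1,1):-1/.O.X/XOXO/..XO, (2,0):-1/.O.X/X.XO/O.XO, (2,1):-1/.O.X/X.XO/.OXO
[OO.X/X.XO/..XO] X move#3: (0,2):+1/OOXX/X.XO/..XO*, (1,1):+1/OO.X/XXXO/..XO, (2,0):-1/OO.X/X.XO/X.XO, (2,1):+1/OO.X/X.XO/.XXO
[OOXX/X.XO/..XO] end (terminal -1, O#4); searched .O.X/X..O/..XO to 6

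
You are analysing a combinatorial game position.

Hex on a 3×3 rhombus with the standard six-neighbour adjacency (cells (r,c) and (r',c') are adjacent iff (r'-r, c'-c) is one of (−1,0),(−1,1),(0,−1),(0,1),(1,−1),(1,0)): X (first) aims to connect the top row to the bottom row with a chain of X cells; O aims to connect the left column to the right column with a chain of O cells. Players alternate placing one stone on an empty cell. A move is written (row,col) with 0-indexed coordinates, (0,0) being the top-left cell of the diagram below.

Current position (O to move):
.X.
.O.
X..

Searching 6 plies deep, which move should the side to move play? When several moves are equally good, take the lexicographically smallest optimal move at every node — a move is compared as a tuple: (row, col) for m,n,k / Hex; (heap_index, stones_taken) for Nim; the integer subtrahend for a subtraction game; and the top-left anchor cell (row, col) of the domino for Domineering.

p1 O@[.X./.O./X..]: (0,0)[OX./.O./X..]-1 (0,2)[.XO/.O./X..]-1 (1,0)[.X./OO./X..]+1* (1,2)[.X./.OO/X..]-1 (2,1)[.X./.O./XO.]-1 (2,2)[.X./.O./X.O]-1
p2 X@[.X./OO./X..]: (0,0)[XX./OO./X..]-1* (0,2)[.XX/OO./X..]-1 (1,2)[.X./OOX/X..]-1 (2,1)[.X./OO./XX.]-1 (2,2)[.X./OO./X.X]-1
p3 O@[XX./OO./X..]: (0,2)[XXO/OO./X..]+1* (1,2)[XX./OOO/X..]+1 (2,1)[XX./OO./XO.]+1 (2,2)[XX./OO./X.O]+1
p4 X@[XXO/OO./X..] terminal -1; root [.X./.O./X..] d6

O's best at [.X./.O./X..]: (1,0)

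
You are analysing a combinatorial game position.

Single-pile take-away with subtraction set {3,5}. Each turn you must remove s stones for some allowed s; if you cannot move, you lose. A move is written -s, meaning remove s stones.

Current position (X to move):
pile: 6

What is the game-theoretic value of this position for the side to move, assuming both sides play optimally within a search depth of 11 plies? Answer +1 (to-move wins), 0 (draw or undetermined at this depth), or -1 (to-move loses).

value(6, X) = +1

[6] X move#1: -3:-1/3, -5:+1/1*
[1] end (terminal -1, O#2); searched 6 to 11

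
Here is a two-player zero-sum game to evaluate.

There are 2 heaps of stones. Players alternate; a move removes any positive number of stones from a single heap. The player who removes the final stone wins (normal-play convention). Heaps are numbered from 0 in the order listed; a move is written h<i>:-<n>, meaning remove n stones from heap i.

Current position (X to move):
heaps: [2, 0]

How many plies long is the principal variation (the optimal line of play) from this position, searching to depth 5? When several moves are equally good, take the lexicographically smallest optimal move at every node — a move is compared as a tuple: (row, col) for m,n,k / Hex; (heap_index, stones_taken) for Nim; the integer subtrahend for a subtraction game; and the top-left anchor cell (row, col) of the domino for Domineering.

[(2,0)] X move#1: h0:-1:-1/(1,0), h0:-2:+1/(0,0)*
[(0,0)] end (terminal -1, O#2); searched (2,0) to 5

PV length from [(2,0)]: 1 ply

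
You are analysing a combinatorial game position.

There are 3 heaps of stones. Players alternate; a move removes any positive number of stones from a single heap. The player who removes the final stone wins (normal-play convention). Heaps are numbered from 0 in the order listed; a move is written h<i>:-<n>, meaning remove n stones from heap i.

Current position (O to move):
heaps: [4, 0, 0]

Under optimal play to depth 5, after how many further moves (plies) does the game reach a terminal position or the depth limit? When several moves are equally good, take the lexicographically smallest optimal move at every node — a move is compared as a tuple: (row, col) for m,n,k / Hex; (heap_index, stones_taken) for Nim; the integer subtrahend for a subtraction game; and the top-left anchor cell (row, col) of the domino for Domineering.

PV length from [(4,0,0)]: 1 ply

ply 1, O at (4,0,0) | h0:-1=-1→(3,0,0); h0:-2=-1→(2,0,0); h0:-3=-1→(1,0,0); h0:-4=+1→(0,0,0)*
ply 2: (0,0,0) is terminal -1 (X); from (4,0,0) depth 5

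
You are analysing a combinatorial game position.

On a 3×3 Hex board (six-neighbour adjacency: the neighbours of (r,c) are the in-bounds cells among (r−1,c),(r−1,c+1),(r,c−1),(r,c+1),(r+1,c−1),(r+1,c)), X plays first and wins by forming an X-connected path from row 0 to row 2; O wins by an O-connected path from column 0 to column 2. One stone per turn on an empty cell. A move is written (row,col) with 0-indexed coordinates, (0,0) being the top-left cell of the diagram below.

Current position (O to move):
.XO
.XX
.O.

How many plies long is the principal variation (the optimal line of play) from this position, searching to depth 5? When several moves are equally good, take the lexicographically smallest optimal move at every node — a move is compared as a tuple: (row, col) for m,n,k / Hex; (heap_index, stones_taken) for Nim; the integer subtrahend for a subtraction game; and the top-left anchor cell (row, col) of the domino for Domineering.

PV length from [.XO/.XX/.O.]: 4 plies

p1 O@[.XO/.XX/.O.]: (0,0)[OXO/.XX/.O.]-1* (1,0)[.XO/OXX/.O.]-1 (2,0)[.XO/.XX/OO.]-1 (2,2)[.XO/.XX/.OO]-1
p2 X@[OXO/.XX/.O.]: (1,0)[OXO/XXX/.O.]+1* (2,0)[OXO/.XX/XO.]+1 (2,2)[OXO/.XX/.OX]+1
p3 O@[OXO/XXX/.O.]: (2,0)[OXO/XXX/OO.]-1* (2,2)[OXO/XXX/.OO]-1
p4 X@[OXO/XXX/OO.]: (2,2)[OXO/XXX/OOX]+1*
p5 O@[OXO/XXX/OOX] terminal -1; root [.XO/.XX/.O.] d5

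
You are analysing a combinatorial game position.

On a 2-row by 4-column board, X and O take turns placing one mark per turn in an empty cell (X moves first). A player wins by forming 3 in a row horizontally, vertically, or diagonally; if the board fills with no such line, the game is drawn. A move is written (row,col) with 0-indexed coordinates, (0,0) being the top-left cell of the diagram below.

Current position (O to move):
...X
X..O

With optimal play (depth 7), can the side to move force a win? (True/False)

O winning at [...X/X..O]: False

ply 1, O at ...X/X..O | (0,0)=+0→O..X/X..O*; (0,1)=+0→.O.X/X..O; (0,2)=+0→..OX/X..O; (1,1)=+0→...X/XO.O; (1,2)=+0→...X/X.OO
ply 2, X at O..X/X..O | (0,1)=+0→OX.X/X..O*; (0,2)=+0→O.XX/X..O; (1,1)=+0→O..X/XX.O; (1,2)=+0→O..X/X.XO
ply 3, O at OX.X/X..O | (0,2)=+0→OXOX/X..O*; (1,1)=-1→OX.X/XO.O; (1,2)=-1→OX.X/X.OO
ply 4, X at OXOX/X..O | (1,1)=+0→OXOX/XX.O*; (1,2)=+0→OXOX/X.XO
ply 5, O at OXOX/XX.O | (1,2)=+0→OXOX/XXOO*
ply 6: OXOX/XXOO is terminal +0 (X); from ...X/X..O depth 7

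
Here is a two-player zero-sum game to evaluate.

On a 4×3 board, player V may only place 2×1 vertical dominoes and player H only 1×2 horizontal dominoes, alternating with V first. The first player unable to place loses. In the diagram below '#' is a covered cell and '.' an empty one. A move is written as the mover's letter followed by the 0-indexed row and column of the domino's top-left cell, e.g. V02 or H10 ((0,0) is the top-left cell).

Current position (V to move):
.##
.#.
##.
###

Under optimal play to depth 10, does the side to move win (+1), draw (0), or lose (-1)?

value(.##/.#./##./###, V) = +1

ply 1, V at .##/.#./##./### | V00=+1→###/##./##./###*; V12=+1→.##/.##/###/###
ply 2: ###/##./##./### is terminal -1 (H); from .##/.#./##./### depth 10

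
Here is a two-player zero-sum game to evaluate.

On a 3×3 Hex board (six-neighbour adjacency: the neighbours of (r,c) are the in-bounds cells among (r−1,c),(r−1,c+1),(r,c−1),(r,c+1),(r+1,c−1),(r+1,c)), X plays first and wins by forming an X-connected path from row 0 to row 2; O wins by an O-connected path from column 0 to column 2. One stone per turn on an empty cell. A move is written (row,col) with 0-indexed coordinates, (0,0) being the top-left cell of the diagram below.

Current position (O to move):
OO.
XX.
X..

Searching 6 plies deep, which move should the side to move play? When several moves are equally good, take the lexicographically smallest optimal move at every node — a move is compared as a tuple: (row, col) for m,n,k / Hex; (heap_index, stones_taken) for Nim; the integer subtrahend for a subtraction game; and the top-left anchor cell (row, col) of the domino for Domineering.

O's best at [OO./XX./X..]: (0,2)

[OO./XX./X..] O move#1: (0,2):+1/OOO/XX./X..*, (1,2):-1/OO./XXO/X.., (2,1):-1/OO./XX./XO., (2,2):-1/OO./XX./X.O
[OOO/XX./X..] end (terminal -1, X#2); searched OO./XX./X.. to 6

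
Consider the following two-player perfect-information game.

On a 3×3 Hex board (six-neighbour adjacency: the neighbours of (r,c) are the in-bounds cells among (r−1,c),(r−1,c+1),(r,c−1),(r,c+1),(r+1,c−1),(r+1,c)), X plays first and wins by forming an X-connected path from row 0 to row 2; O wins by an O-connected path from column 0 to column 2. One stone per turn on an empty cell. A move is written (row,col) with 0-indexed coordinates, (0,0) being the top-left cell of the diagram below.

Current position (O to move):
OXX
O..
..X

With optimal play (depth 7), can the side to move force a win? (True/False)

ply 1, O at OXX/O../..X | (1,1)=-1→OXX/OO./..X*; (1,2)=-1→OXX/O.O/..X; (2,0)=-1→OXX/O../O.X; (2,1)=-1→OXX/O../.OX
ply 2, X at OXX/OO./..X | (1,2)=+1→OXX/OOX/..X*; (2,0)=-1→OXX/OO./X.X; (2,1)=-1→OXX/OO./.XX
ply 3: OXX/OOX/..X is terminal -1 (O); from OXX/O../..X depth 7

O winning at [OXX/O../..X]: False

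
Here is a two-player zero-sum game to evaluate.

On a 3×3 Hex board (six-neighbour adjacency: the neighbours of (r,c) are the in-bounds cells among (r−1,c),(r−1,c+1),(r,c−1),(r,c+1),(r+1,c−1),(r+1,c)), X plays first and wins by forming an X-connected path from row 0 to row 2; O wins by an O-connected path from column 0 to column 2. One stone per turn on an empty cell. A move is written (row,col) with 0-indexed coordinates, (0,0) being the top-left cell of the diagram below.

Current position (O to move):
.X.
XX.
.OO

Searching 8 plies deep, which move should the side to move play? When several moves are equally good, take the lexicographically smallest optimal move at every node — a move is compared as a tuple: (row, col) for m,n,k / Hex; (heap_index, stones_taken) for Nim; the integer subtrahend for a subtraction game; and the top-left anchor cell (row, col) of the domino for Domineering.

O's best at [.X./XX./.OO]: (2,0)

ply 1, O at .X./XX./.OO | (0,0)=-1→OX./XX./.OO; (0,2)=-1→.XO/XX./.OO; (1,2)=-1→.X./XXO/.OO; (2,0)=+1→.X./XX./OOO*
ply 2: .X./XX./OOO is terminal -1 (X); from .X./XX./.OO depth 8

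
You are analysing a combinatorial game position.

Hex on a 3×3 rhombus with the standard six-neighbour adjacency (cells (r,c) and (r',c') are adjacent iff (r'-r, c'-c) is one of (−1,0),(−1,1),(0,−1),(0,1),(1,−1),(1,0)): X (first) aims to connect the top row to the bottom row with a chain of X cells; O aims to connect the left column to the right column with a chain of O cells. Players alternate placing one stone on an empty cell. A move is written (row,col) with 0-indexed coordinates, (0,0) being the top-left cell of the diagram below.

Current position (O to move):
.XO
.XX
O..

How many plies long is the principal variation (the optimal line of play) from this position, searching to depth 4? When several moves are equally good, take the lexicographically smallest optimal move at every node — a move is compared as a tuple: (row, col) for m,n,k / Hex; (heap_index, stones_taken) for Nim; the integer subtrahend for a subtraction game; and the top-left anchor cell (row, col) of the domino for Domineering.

PV length from [.XO/.XX/O..]: 4 plies

p1 O@[.XO/.XX/O..]: (0,0)[OXO/.XX/O..]-1* (1,0)[.XO/OXX/O..]-1 (2,1)[.XO/.XX/OO.]-1 (2,2)[.XO/.XX/O.O]-1
p2 X@[OXO/.XX/O..]: (1,0)[OXO/XXX/O..]+1* (2,1)[OXO/.XX/OX.]+1 (2,2)[OXO/.XX/O.X]+1
p3 O@[OXO/XXX/O..]: (2,1)[OXO/XXX/OO.]-1* (2,2)[OXO/XXX/O.O]-1
p4 X@[OXO/XXX/OO.]: (2,2)[OXO/XXX/OOX]+1*
p5 O@[OXO/XXX/OOX] terminal -1; root [.XO/.XX/O..] d4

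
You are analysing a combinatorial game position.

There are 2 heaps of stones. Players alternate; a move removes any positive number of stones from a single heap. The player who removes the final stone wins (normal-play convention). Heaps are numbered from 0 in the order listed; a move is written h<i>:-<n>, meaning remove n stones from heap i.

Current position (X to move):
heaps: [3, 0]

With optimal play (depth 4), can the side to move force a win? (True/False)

p1 X@[(3,0)]: h0:-1[(2,0)]-1 h0:-2[(1,0)]-1 h0:-3[(0,0)]+1*
p2 O@[(0,0)] terminal -1; root [(3,0)] d4

X winning at [(3,0)]: True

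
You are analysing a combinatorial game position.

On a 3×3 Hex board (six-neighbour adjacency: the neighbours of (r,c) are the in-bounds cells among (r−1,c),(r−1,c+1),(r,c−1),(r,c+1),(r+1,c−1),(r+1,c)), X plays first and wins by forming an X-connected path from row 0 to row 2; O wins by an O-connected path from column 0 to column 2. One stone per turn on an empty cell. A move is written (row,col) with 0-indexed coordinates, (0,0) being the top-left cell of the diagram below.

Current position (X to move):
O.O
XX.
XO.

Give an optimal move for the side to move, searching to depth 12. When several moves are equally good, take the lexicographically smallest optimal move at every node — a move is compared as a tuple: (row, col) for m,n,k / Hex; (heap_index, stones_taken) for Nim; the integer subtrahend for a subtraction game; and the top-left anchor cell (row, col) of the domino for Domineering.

X's best at [O.O/XX./XO.]: (0,1)

p1 X@[O.O/XX./XO.]: (0,1)[OXO/XX./XO.]+1* (1,2)[O.O/XXX/XO.]-1 (2,2)[O.O/XX./XOX]-1
p2 O@[OXO/XX./XO.] terminal -1; root [O.O/XX./XO.] d12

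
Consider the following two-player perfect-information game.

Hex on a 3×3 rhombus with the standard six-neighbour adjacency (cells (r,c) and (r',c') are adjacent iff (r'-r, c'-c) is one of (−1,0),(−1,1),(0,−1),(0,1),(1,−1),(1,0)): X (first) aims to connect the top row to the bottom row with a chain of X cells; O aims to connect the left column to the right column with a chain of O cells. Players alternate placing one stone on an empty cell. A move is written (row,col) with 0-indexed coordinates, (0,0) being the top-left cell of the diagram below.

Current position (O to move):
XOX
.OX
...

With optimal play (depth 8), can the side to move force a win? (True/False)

O winning at [XOX/.OX/...]: False

[XOX/.OX/...] O move#1: (1,0):-1/XOX/OOX/...*, (2,0):-1/XOX/.OX/O.., (2,1):-1/XOX/.OX/.O., (2,2):-1/XOX/.OX/..O
[XOX/OOX/...] X move#2: (2,0):+1/XOX/OOX/X..*, (2,1):+1/XOX/OOX/.X., (2,2):+1/XOX/OOX/..X
[XOX/OOX/X..] O move#3: (2,1):-1/XOX/OOX/XO.*, (2,2):-1/XOX/OOX/X.O
[XOX/OOX/XO.] X move#4: (2,2):+1/XOX/OOX/XOX*
[XOX/OOX/XOX] end (terminal -1, O#5); searched XOX/.OX/... to 8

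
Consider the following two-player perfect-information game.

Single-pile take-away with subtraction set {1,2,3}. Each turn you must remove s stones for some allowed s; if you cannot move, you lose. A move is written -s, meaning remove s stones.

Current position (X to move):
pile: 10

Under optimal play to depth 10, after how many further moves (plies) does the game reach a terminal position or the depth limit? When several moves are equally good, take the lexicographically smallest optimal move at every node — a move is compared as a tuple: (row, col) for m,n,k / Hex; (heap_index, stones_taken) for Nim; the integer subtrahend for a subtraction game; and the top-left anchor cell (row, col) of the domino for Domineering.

p1 X@[10]: -1[9]-1 -2[8]+1* -3[7]-1
p2 O@[8]: -1[7]-1* -2[6]-1 -3[5]-1
p3 X@[7]: -1[6]-1 -2[5]-1 -3[4]+1*
p4 O@[4]: -1[3]-1* -2[2]-1 -3[1]-1
p5 X@[3]: -1[2]-1 -2[1]-1 -3[0]+1*
p6 O@[0] terminal -1; root [10] d10

PV length from [10]: 5 plies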